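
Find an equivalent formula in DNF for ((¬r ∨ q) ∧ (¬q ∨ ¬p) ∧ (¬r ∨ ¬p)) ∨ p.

((¬r ∨ q) ∧ (¬q ∨ ¬p) ∧ (¬r ∨ ¬p)) ∨ p
= (¬r ∧ ¬q ∧ ¬r) ∨ (¬r ∧ ¬q ∧ ¬p) ∨ (¬r ∧ ¬p ∧ ¬r) ∨ (¬r ∧ ¬p ∧ ¬p) ∨ (q ∧ ¬q ∧ ¬r) ∨ (q ∧ ¬q ∧ ¬p) ∨ (q ∧ ¬p ∧ ¬r) ∨ (q ∧ ¬p ∧ ¬p) ∨ p   [distribute ∧ over ∨]
= (¬r ∧ ¬q) ∨ (¬r ∧ ¬p) ∨ (q ∧ ¬p) ∨ p   [simplify]

(¬r ∧ ¬q) ∨ (¬r ∧ ¬p) ∨ (q ∧ ¬p) ∨ p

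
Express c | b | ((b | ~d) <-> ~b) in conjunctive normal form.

c | b | ((b | ~d) <-> ~b)
⇔ c | b | (((b | ~d) -> ~b) & (~b -> (b | ~d)))   [eliminate <->]
⇔ c | b | ((~(b | ~d) | ~b) & (~b -> (b | ~d)))   [eliminate ->]
⇔ c | b | ((~(b | ~d) | ~b) & (~~b | b | ~d))   [eliminate ->]
⇔ c | b | (((~b & ~~d) | ~b) & (~~b | b | ~d))   [De Morgan]
⇔ c | b | (((~b & d) | ~b) & (~~b | b | ~d))   [double negation]
⇔ c | b | (((~b & d) | ~b) & (b | b | ~d))   [double negation]
⇔ (c | b | ~b | ~b) & (c | b | d | ~b) & (c | b | b | b | ~d)   [distribute | over &]
⇔ c | b | ~d   [simplify]

c | b | ~d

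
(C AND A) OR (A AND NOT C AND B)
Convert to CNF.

(C OR B) AND A

(C AND A) OR (A AND NOT C AND B)
= (C OR A) AND (C OR NOT C) AND (C OR B) AND (A OR A) AND (A OR NOT C) AND (A OR B)
= (C OR B) AND A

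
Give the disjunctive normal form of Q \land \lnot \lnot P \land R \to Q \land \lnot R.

Q \land \lnot \lnot P \land R \to Q \land \lnot R
⇔ \lnot (Q \land \lnot \lnot P \land R) \lor Q \land \lnot R   (eliminate \to)
⇔ \lnot Q \lor \lnot \lnot \lnot P \lor \lnot R \lor Q \land \lnot R   (De Morgan)
⇔ \lnot Q \lor \lnot P \lor \lnot R \lor Q \land \lnot R   (double negation)
⇔ \lnot Q \lor \lnot P \lor \lnot R   (simplify)

\lnot Q \lor \lnot P \lor \lnot R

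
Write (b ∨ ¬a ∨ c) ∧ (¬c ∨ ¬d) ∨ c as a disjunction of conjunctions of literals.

(b ∨ ¬a ∨ c) ∧ (¬c ∨ ¬d) ∨ c
≡ b ∧ ¬c ∨ b ∧ ¬d ∨ ¬a ∧ ¬c ∨ ¬a ∧ ¬d ∨ c ∧ ¬c ∨ c ∧ ¬d ∨ c   (distribute ∧ over ∨)
≡ b ∧ ¬c ∨ b ∧ ¬d ∨ ¬a ∧ ¬c ∨ ¬a ∧ ¬d ∨ c   (simplify)

b ∧ ¬c ∨ b ∧ ¬d ∨ ¬a ∧ ¬c ∨ ¬a ∧ ¬d ∨ c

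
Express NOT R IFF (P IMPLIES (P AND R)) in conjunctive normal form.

NOT R IFF (P IMPLIES (P AND R))
⇔ (NOT R IMPLIES (P IMPLIES (P AND R))) AND ((P IMPLIES (P AND R)) IMPLIES NOT R)   [eliminate IFF]
⇔ (NOT NOT R OR (P IMPLIES (P AND R))) AND ((P IMPLIES (P AND R)) IMPLIES NOT R)   [eliminate IMPLIES]
⇔ (NOT NOT R OR NOT P OR (P AND R)) AND ((P IMPLIES (P AND R)) IMPLIES NOT R)   [eliminate IMPLIES]
⇔ (NOT NOT R OR NOT P OR (P AND R)) AND (NOT (P IMPLIES (P AND R)) OR NOT R)   [eliminate IMPLIES]
⇔ (NOT NOT R OR NOT P OR (P AND R)) AND (NOT (NOT P OR (P AND R)) OR NOT R)   [eliminate IMPLIES]
⇔ (R OR NOT P OR (P AND R)) AND (NOT (NOT P OR (P AND R)) OR NOT R)   [double negation]
⇔ (R OR NOT P OR (P AND R)) AND ((NOT NOT P AND NOT (P AND R)) OR NOT R)   [De Morgan]
⇔ (R OR NOT P OR (P AND R)) AND ((P AND NOT (P AND R)) OR NOT R)   [double negation]
⇔ (R OR NOT P OR (P AND R)) AND ((P AND (NOT P OR NOT R)) OR NOT R)   [De Morgan]
⇔ (R OR NOT P OR P) AND (R OR NOT P OR R) AND (P OR NOT R) AND (NOT P OR NOT R OR NOT R)   [distribute OR over AND]
⇔ (R OR NOT P) AND (P OR NOT R) AND (NOT P OR NOT R)   [simplify]

(R OR NOT P) AND (P OR NOT R) AND (NOT P OR NOT R)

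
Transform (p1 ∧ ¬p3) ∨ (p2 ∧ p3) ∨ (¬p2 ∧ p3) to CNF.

(p1 ∧ ¬p3) ∨ (p2 ∧ p3) ∨ (¬p2 ∧ p3)
≡ (p1 ∨ p2 ∨ ¬p2) ∧ (p1 ∨ p2 ∨ p3) ∧ (p1 ∨ p3 ∨ ¬p2) ∧ (p1 ∨ p3 ∨ p3) ∧ (¬p3 ∨ p2 ∨ ¬p2) ∧ (¬p3 ∨ p2 ∨ p3) ∧ (¬p3 ∨ p3 ∨ ¬p2) ∧ (¬p3 ∨ p3 ∨ p3)   — distribute ∨ over ∧
≡ p1 ∨ p3   — simplify

p1 ∨ p3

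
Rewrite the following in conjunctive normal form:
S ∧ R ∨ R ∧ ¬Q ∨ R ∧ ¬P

S ∧ R ∨ R ∧ ¬Q ∨ R ∧ ¬P
≡ (S ∨ R ∨ R) ∧ (S ∨ R ∨ ¬P) ∧ (S ∨ ¬Q ∨ R) ∧ (S ∨ ¬Q ∨ ¬P) ∧ (R ∨ R ∨ R) ∧ (R ∨ R ∨ ¬P) ∧ (R ∨ ¬Q ∨ R) ∧ (R ∨ ¬Q ∨ ¬P)
≡ (S ∨ ¬Q ∨ ¬P) ∧ R

(S ∨ ¬Q ∨ ¬P) ∧ R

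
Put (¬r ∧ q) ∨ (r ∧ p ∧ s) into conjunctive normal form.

(¬r ∧ q) ∨ (r ∧ p ∧ s)
⇔ (¬r ∨ r) ∧ (¬r ∨ p) ∧ (¬r ∨ s) ∧ (q ∨ r) ∧ (q ∨ p) ∧ (q ∨ s)   [distribute ∨ over ∧]
⇔ (¬r ∨ p) ∧ (¬r ∨ s) ∧ (q ∨ r) ∧ (q ∨ p) ∧ (q ∨ s)   [simplify]

(¬r ∨ p) ∧ (¬r ∨ s) ∧ (q ∨ r) ∧ (q ∨ p) ∧ (q ∨ s)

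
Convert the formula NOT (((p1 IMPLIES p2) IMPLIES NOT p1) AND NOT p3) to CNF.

NOT (((p1 IMPLIES p2) IMPLIES NOT p1) AND NOT p3)
= NOT ((NOT (p1 IMPLIES p2) OR NOT p1) AND NOT p3)   [eliminate IMPLIES]
= NOT ((NOT (NOT p1 OR p2) OR NOT p1) AND NOT p3)   [eliminate IMPLIES]
= NOT (NOT (NOT p1 OR p2) OR NOT p1) OR NOT NOT p3   [De Morgan]
= (NOT NOT (NOT p1 OR p2) AND NOT NOT p1) OR NOT NOT p3   [De Morgan]
= ((NOT p1 OR p2) AND NOT NOT p1) OR NOT NOT p3   [double negation]
= ((NOT p1 OR p2) AND p1) OR NOT NOT p3   [double negation]
= ((NOT p1 OR p2) AND p1) OR p3   [double negation]
= (NOT p1 OR p2 OR p3) AND (p1 OR p3)   [distribute OR over AND]

(NOT p1 OR p2 OR p3) AND (p1 OR p3)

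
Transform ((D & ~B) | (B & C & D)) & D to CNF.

D & (~B | C)

((D & ~B) | (B & C & D)) & D
≡ (D | B) & (D | C) & (D | D) & (~B | B) & (~B | C) & (~B | D) & D   (distribute | over &)
≡ D & (~B | C)   (simplify)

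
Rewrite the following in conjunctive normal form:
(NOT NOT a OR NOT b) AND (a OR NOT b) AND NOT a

(a OR NOT b) AND NOT a

(NOT NOT a OR NOT b) AND (a OR NOT b) AND NOT a
≡ (a OR NOT b) AND (a OR NOT b) AND NOT a   [double negation]
≡ (a OR NOT b) AND NOT a   [simplify]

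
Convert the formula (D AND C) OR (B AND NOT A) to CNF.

(D AND C) OR (B AND NOT A)
⇔ (D OR B) AND (D OR NOT A) AND (C OR B) AND (C OR NOT A)   [distribute OR over AND]

(D OR B) AND (D OR NOT A) AND (C OR B) AND (C OR NOT A)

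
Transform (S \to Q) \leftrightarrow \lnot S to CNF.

\lnot Q \lor \lnot S

(S \to Q) \leftrightarrow \lnot S
≡ ((S \to Q) \to \lnot S) \land (\lnot S \to (S \to Q))
≡ (\lnot (S \to Q) \lor \lnot S) \land (\lnot S \to (S \to Q))
≡ (\lnot (\lnot S \lor Q) \lor \lnot S) \land (\lnot S \to (S \to Q))
≡ (\lnot (\lnot S \lor Q) \lor \lnot S) \land (\lnot \lnot S \lor (S \to Q))
≡ (\lnot (\lnot S \lor Q) \lor \lnot S) \land (\lnot \lnot S \lor \lnot S \lor Q)
≡ ((\lnot \lnot S \land \lnot Q) \lor \lnot S) \land (\lnot \lnot S \lor \lnot S \lor Q)
≡ ((S \land \lnot Q) \lor \lnot S) \land (\lnot \lnot S \lor \lnot S \lor Q)
≡ ((S \land \lnot Q) \lor \lnot S) \land (S \lor \lnot S \lor Q)
≡ (S \lor \lnot S) \land (\lnot Q \lor \lnot S) \land (S \lor \lnot S \lor Q)
≡ \lnot Q \lor \lnot S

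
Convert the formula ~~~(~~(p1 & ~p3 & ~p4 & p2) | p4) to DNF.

(~p1 & ~p4) | (p3 & ~p4) | (~p2 & ~p4)

~~~(~~(p1 & ~p3 & ~p4 & p2) | p4)
≡ ~(~~(p1 & ~p3 & ~p4 & p2) | p4)   (double negation)
≡ ~~~(p1 & ~p3 & ~p4 & p2) & ~p4   (De Morgan)
≡ ~(p1 & ~p3 & ~p4 & p2) & ~p4   (double negation)
≡ (~p1 | ~~p3 | ~~p4 | ~p2) & ~p4   (De Morgan)
≡ (~p1 | p3 | ~~p4 | ~p2) & ~p4   (double negation)
≡ (~p1 | p3 | p4 | ~p2) & ~p4   (double negation)
≡ (~p1 & ~p4) | (p3 & ~p4) | (p4 & ~p4) | (~p2 & ~p4)   (distribute & over |)
≡ (~p1 & ~p4) | (p3 & ~p4) | (~p2 & ~p4)   (simplify)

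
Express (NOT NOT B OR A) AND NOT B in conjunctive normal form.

(B OR A) AND NOT B

(NOT NOT B OR A) AND NOT B
⇔ (B OR A) AND NOT B   [double negation]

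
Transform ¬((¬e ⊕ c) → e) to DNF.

¬e ∧ ¬c

¬((¬e ⊕ c) → e)
≡ ¬(¬(¬e ⊕ c) ∨ e)   — eliminate →
≡ ¬(¬((¬e ∧ ¬c) ∨ (¬¬e ∧ c)) ∨ e)   — expand ⊕
≡ ¬¬((¬e ∧ ¬c) ∨ (¬¬e ∧ c)) ∧ ¬e   — De Morgan
≡ ((¬e ∧ ¬c) ∨ (¬¬e ∧ c)) ∧ ¬e   — double negation
≡ ((¬e ∧ ¬c) ∨ (e ∧ c)) ∧ ¬e   — double negation
≡ (¬e ∧ ¬c ∧ ¬e) ∨ (e ∧ c ∧ ¬e)   — distribute ∧ over ∨
≡ ¬e ∧ ¬c   — simplify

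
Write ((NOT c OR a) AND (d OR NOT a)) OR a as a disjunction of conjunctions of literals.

(NOT c AND d) OR (NOT c AND NOT a) OR a

((NOT c OR a) AND (d OR NOT a)) OR a
≡ (NOT c AND d) OR (NOT c AND NOT a) OR (a AND d) OR (a AND NOT a) OR a   [distribute AND over OR]
≡ (NOT c AND d) OR (NOT c AND NOT a) OR a   [simplify]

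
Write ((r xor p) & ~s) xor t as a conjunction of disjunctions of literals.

(r | p | t) & (~r | ~p | t) & (~s | t) & (~r | p | s | ~t) & (~p | r | s | ~t)

((r xor p) & ~s) xor t
≡ (((r xor p) & ~s) | t) & ~((r xor p) & ~s & t)   — expand xor
≡ (((r | p) & ~(r & p) & ~s) | t) & ~((r xor p) & ~s & t)   — expand xor
≡ (((r | p) & ~(r & p) & ~s) | t) & ~((r | p) & ~(r & p) & ~s & t)   — expand xor
≡ (((r | p) & (~r | ~p) & ~s) | t) & ~((r | p) & ~(r & p) & ~s & t)   — De Morgan
≡ (((r | p) & (~r | ~p) & ~s) | t) & (~(r | p) | ~~(r & p) | ~~s | ~t)   — De Morgan
≡ (((r | p) & (~r | ~p) & ~s) | t) & ((~r & ~p) | ~~(r & p) | ~~s | ~t)   — De Morgan
≡ (((r | p) & (~r | ~p) & ~s) | t) & ((~r & ~p) | (r & p) | ~~s | ~t)   — double negation
≡ (((r | p) & (~r | ~p) & ~s) | t) & ((~r & ~p) | (r & p) | s | ~t)   — double negation
≡ (r | p | t) & (~r | ~p | t) & (~s | t) & (~r | r | s | ~t) & (~r | p | s | ~t) & (~p | r | s | ~t) & (~p | p | s | ~t)   — distribute | over &
≡ (r | p | t) & (~r | ~p | t) & (~s | t) & (~r | p | s | ~t) & (~p | r | s | ~t)   — simplify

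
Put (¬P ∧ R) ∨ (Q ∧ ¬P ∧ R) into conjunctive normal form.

(¬P ∧ R) ∨ (Q ∧ ¬P ∧ R)
≡ (¬P ∨ Q) ∧ (¬P ∨ ¬P) ∧ (¬P ∨ R) ∧ (R ∨ Q) ∧ (R ∨ ¬P) ∧ (R ∨ R)   [distribute ∨ over ∧]
≡ ¬P ∧ R   [simplify]

¬P ∧ R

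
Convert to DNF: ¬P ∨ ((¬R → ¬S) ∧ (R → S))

¬P ∨ (R ∧ S) ∨ (¬S ∧ ¬R)

¬P ∨ ((¬R → ¬S) ∧ (R → S))
= ¬P ∨ ((¬¬R ∨ ¬S) ∧ (R → S))   [eliminate →]
= ¬P ∨ ((¬¬R ∨ ¬S) ∧ (¬R ∨ S))   [eliminate →]
= ¬P ∨ ((R ∨ ¬S) ∧ (¬R ∨ S))   [double negation]
= ¬P ∨ (R ∧ ¬R) ∨ (R ∧ S) ∨ (¬S ∧ ¬R) ∨ (¬S ∧ S)   [distribute ∧ over ∨]
= ¬P ∨ (R ∧ S) ∨ (¬S ∧ ¬R)   [simplify]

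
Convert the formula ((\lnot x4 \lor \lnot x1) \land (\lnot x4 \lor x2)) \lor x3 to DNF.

\lnot x4 \lor (\lnot x1 \land x2) \lor x3

((\lnot x4 \lor \lnot x1) \land (\lnot x4 \lor x2)) \lor x3
= (\lnot x4 \land \lnot x4) \lor (\lnot x4 \land x2) \lor (\lnot x1 \land \lnot x4) \lor (\lnot x1 \land x2) \lor x3
= \lnot x4 \lor (\lnot x1 \land x2) \lor x3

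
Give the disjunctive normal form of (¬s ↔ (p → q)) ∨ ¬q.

(¬p ∧ ¬s) ∨ (q ∧ ¬s) ∨ ¬q

(¬s ↔ (p → q)) ∨ ¬q
≡ ((¬s → (p → q)) ∧ ((p → q) → ¬s)) ∨ ¬q   [eliminate ↔]
≡ ((¬¬s ∨ (p → q)) ∧ ((p → q) → ¬s)) ∨ ¬q   [eliminate →]
≡ ((¬¬s ∨ ¬p ∨ q) ∧ ((p → q) → ¬s)) ∨ ¬q   [eliminate →]
≡ ((¬¬s ∨ ¬p ∨ q) ∧ (¬(p → q) ∨ ¬s)) ∨ ¬q   [eliminate →]
≡ ((¬¬s ∨ ¬p ∨ q) ∧ (¬(¬p ∨ q) ∨ ¬s)) ∨ ¬q   [eliminate →]
≡ ((s ∨ ¬p ∨ q) ∧ (¬(¬p ∨ q) ∨ ¬s)) ∨ ¬q   [double negation]
≡ ((s ∨ ¬p ∨ q) ∧ ((¬¬p ∧ ¬q) ∨ ¬s)) ∨ ¬q   [De Morgan]
≡ ((s ∨ ¬p ∨ q) ∧ ((p ∧ ¬q) ∨ ¬s)) ∨ ¬q   [double negation]
≡ (s ∧ p ∧ ¬q) ∨ (s ∧ ¬s) ∨ (¬p ∧ p ∧ ¬q) ∨ (¬p ∧ ¬s) ∨ (q ∧ p ∧ ¬q) ∨ (q ∧ ¬s) ∨ ¬q   [distribute ∧ over ∨]
≡ (¬p ∧ ¬s) ∨ (q ∧ ¬s) ∨ ¬q   [simplify]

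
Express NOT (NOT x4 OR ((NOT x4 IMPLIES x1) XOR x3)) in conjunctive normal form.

NOT (NOT x4 OR ((NOT x4 IMPLIES x1) XOR x3))
⇔ NOT (NOT x4 OR (((NOT x4 IMPLIES x1) OR x3) AND NOT ((NOT x4 IMPLIES x1) AND x3)))   [expand XOR]
⇔ NOT (NOT x4 OR ((NOT NOT x4 OR x1 OR x3) AND NOT ((NOT x4 IMPLIES x1) AND x3)))   [eliminate IMPLIES]
⇔ NOT (NOT x4 OR ((NOT NOT x4 OR x1 OR x3) AND NOT ((NOT NOT x4 OR x1) AND x3)))   [eliminate IMPLIES]
⇔ NOT NOT x4 AND NOT ((NOT NOT x4 OR x1 OR x3) AND NOT ((NOT NOT x4 OR x1) AND x3))   [De Morgan]
⇔ x4 AND NOT ((NOT NOT x4 OR x1 OR x3) AND NOT ((NOT NOT x4 OR x1) AND x3))   [double negation]
⇔ x4 AND (NOT (NOT NOT x4 OR x1 OR x3) OR NOT NOT ((NOT NOT x4 OR x1) AND x3))   [De Morgan]
⇔ x4 AND ((NOT NOT NOT x4 AND NOT x1 AND NOT x3) OR NOT NOT ((NOT NOT x4 OR x1) AND x3))   [De Morgan]
⇔ x4 AND ((NOT x4 AND NOT x1 AND NOT x3) OR NOT NOT ((NOT NOT x4 OR x1) AND x3))   [double negation]
⇔ x4 AND ((NOT x4 AND NOT x1 AND NOT x3) OR ((NOT NOT x4 OR x1) AND x3))   [double negation]
⇔ x4 AND ((NOT x4 AND NOT x1 AND NOT x3) OR ((x4 OR x1) AND x3))   [double negation]
⇔ x4 AND (NOT x4 OR x4 OR x1) AND (NOT x4 OR x3) AND (NOT x1 OR x4 OR x1) AND (NOT x1 OR x3) AND (NOT x3 OR x4 OR x1) AND (NOT x3 OR x3)   [distribute OR over AND]
⇔ x4 AND (NOT x4 OR x3) AND (NOT x1 OR x3)   [simplify]

x4 AND (NOT x4 OR x3) AND (NOT x1 OR x3)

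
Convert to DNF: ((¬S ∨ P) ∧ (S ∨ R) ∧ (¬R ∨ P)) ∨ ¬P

((¬S ∨ P) ∧ (S ∨ R) ∧ (¬R ∨ P)) ∨ ¬P
≡ (¬S ∧ S ∧ ¬R) ∨ (¬S ∧ S ∧ P) ∨ (¬S ∧ R ∧ ¬R) ∨ (¬S ∧ R ∧ P) ∨ (P ∧ S ∧ ¬R) ∨ (P ∧ S ∧ P) ∨ (P ∧ R ∧ ¬R) ∨ (P ∧ R ∧ P) ∨ ¬P   (distribute ∧ over ∨)
≡ (P ∧ S) ∨ (P ∧ R) ∨ ¬P   (simplify)

(P ∧ S) ∨ (P ∧ R) ∨ ¬P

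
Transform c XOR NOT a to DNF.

c XOR NOT a
⇔ (c AND NOT NOT a) OR (NOT c AND NOT a)   — expand XOR
⇔ (c AND a) OR (NOT c AND NOT a)   — double negation

(c AND a) OR (NOT c AND NOT a)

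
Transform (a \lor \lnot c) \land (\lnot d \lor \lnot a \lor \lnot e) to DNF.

(a \lor \lnot c) \land (\lnot d \lor \lnot a \lor \lnot e)
= (a \land \lnot d) \lor (a \land \lnot a) \lor (a \land \lnot e) \lor (\lnot c \land \lnot d) \lor (\lnot c \land \lnot a) \lor (\lnot c \land \lnot e)   (distribute \land over \lor)
= (a \land \lnot d) \lor (a \land \lnot e) \lor (\lnot c \land \lnot d) \lor (\lnot c \land \lnot a) \lor (\lnot c \land \lnot e)   (simplify)

(a \land \lnot d) \lor (a \land \lnot e) \lor (\lnot c \land \lnot d) \lor (\lnot c \land \lnot a) \lor (\lnot c \land \lnot e)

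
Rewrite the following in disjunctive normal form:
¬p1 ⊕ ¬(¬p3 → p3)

¬p1 ⊕ ¬(¬p3 → p3)
≡ (¬p1 ∧ ¬¬(¬p3 → p3)) ∨ (¬¬p1 ∧ ¬(¬p3 → p3))   — expand ⊕
≡ (¬p1 ∧ ¬¬(¬¬p3 ∨ p3)) ∨ (¬¬p1 ∧ ¬(¬p3 → p3))   — eliminate →
≡ (¬p1 ∧ ¬¬(¬¬p3 ∨ p3)) ∨ (¬¬p1 ∧ ¬(¬¬p3 ∨ p3))   — eliminate →
≡ (¬p1 ∧ (¬¬p3 ∨ p3)) ∨ (¬¬p1 ∧ ¬(¬¬p3 ∨ p3))   — double negation
≡ (¬p1 ∧ (p3 ∨ p3)) ∨ (¬¬p1 ∧ ¬(¬¬p3 ∨ p3))   — double negation
≡ (¬p1 ∧ (p3 ∨ p3)) ∨ (p1 ∧ ¬(¬¬p3 ∨ p3))   — double negation
≡ (¬p1 ∧ (p3 ∨ p3)) ∨ (p1 ∧ ¬¬¬p3 ∧ ¬p3)   — De Morgan
≡ (¬p1 ∧ (p3 ∨ p3)) ∨ (p1 ∧ ¬p3 ∧ ¬p3)   — double negation
≡ (¬p1 ∧ p3) ∨ (¬p1 ∧ p3) ∨ (p1 ∧ ¬p3 ∧ ¬p3)   — distribute ∧ over ∨
≡ (¬p1 ∧ p3) ∨ (p1 ∧ ¬p3)   — simplify

(¬p1 ∧ p3) ∨ (p1 ∧ ¬p3)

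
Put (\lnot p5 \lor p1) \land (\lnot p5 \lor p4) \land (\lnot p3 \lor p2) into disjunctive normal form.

(\lnot p5 \lor p1) \land (\lnot p5 \lor p4) \land (\lnot p3 \lor p2)
≡ (\lnot p5 \land \lnot p5 \land \lnot p3) \lor (\lnot p5 \land \lnot p5 \land p2) \lor (\lnot p5 \land p4 \land \lnot p3) \lor (\lnot p5 \land p4 \land p2) \lor (p1 \land \lnot p5 \land \lnot p3) \lor (p1 \land \lnot p5 \land p2) \lor (p1 \land p4 \land \lnot p3) \lor (p1 \land p4 \land p2)   [distribute \land over \lor]
≡ (\lnot p5 \land \lnot p3) \lor (\lnot p5 \land p2) \lor (p1 \land p4 \land \lnot p3) \lor (p1 \land p4 \land p2)   [simplify]

(\lnot p5 \land \lnot p3) \lor (\lnot p5 \land p2) \lor (p1 \land p4 \land \lnot p3) \lor (p1 \land p4 \land p2)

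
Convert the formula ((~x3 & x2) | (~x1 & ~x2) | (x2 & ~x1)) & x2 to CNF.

((~x3 & x2) | (~x1 & ~x2) | (x2 & ~x1)) & x2
≡ (~x3 | ~x1 | x2) & (~x3 | ~x1 | ~x1) & (~x3 | ~x2 | x2) & (~x3 | ~x2 | ~x1) & (x2 | ~x1 | x2) & (x2 | ~x1 | ~x1) & (x2 | ~x2 | x2) & (x2 | ~x2 | ~x1) & x2   (distribute | over &)
≡ (~x3 | ~x1) & x2   (simplify)

(~x3 | ~x1) & x2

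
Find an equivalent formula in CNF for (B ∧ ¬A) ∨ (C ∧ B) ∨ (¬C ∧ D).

(B ∨ ¬C) ∧ (B ∨ D) ∧ (¬A ∨ C ∨ D)

(B ∧ ¬A) ∨ (C ∧ B) ∨ (¬C ∧ D)
≡ (B ∨ C ∨ ¬C) ∧ (B ∨ C ∨ D) ∧ (B ∨ B ∨ ¬C) ∧ (B ∨ B ∨ D) ∧ (¬A ∨ C ∨ ¬C) ∧ (¬A ∨ C ∨ D) ∧ (¬A ∨ B ∨ ¬C) ∧ (¬A ∨ B ∨ D)
≡ (B ∨ ¬C) ∧ (B ∨ D) ∧ (¬A ∨ C ∨ D)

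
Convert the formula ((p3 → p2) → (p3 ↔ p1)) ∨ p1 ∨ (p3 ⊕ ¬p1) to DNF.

(p3 ∧ ¬p2) ∨ (¬p3 ∧ ¬p1) ∨ p1

((p3 → p2) → (p3 ↔ p1)) ∨ p1 ∨ (p3 ⊕ ¬p1)
⇔ ¬(p3 → p2) ∨ (p3 ↔ p1) ∨ p1 ∨ (p3 ⊕ ¬p1)
⇔ ¬(¬p3 ∨ p2) ∨ (p3 ↔ p1) ∨ p1 ∨ (p3 ⊕ ¬p1)
⇔ ¬(¬p3 ∨ p2) ∨ ((p3 → p1) ∧ (p1 → p3)) ∨ p1 ∨ (p3 ⊕ ¬p1)
⇔ ¬(¬p3 ∨ p2) ∨ ((¬p3 ∨ p1) ∧ (p1 → p3)) ∨ p1 ∨ (p3 ⊕ ¬p1)
⇔ ¬(¬p3 ∨ p2) ∨ ((¬p3 ∨ p1) ∧ (¬p1 ∨ p3)) ∨ p1 ∨ (p3 ⊕ ¬p1)
⇔ ¬(¬p3 ∨ p2) ∨ ((¬p3 ∨ p1) ∧ (¬p1 ∨ p3)) ∨ p1 ∨ (p3 ∧ ¬¬p1) ∨ (¬p3 ∧ ¬p1)
⇔ (¬¬p3 ∧ ¬p2) ∨ ((¬p3 ∨ p1) ∧ (¬p1 ∨ p3)) ∨ p1 ∨ (p3 ∧ ¬¬p1) ∨ (¬p3 ∧ ¬p1)
⇔ (p3 ∧ ¬p2) ∨ ((¬p3 ∨ p1) ∧ (¬p1 ∨ p3)) ∨ p1 ∨ (p3 ∧ ¬¬p1) ∨ (¬p3 ∧ ¬p1)
⇔ (p3 ∧ ¬p2) ∨ ((¬p3 ∨ p1) ∧ (¬p1 ∨ p3)) ∨ p1 ∨ (p3 ∧ p1) ∨ (¬p3 ∧ ¬p1)
⇔ (p3 ∧ ¬p2) ∨ (¬p3 ∧ ¬p1) ∨ (¬p3 ∧ p3) ∨ (p1 ∧ ¬p1) ∨ (p1 ∧ p3) ∨ p1 ∨ (p3 ∧ p1) ∨ (¬p3 ∧ ¬p1)
⇔ (p3 ∧ ¬p2) ∨ (¬p3 ∧ ¬p1) ∨ p1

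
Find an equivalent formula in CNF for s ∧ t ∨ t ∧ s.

s ∧ t ∨ t ∧ s
⇔ (s ∨ t) ∧ (s ∨ s) ∧ (t ∨ t) ∧ (t ∨ s)   [distribute ∨ over ∧]
⇔ s ∧ t   [simplify]

s ∧ t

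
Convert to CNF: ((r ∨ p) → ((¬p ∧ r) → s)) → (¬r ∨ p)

¬s ∨ ¬r ∨ p

((r ∨ p) → ((¬p ∧ r) → s)) → (¬r ∨ p)
⇔ ¬((r ∨ p) → ((¬p ∧ r) → s)) ∨ ¬r ∨ p   (eliminate →)
⇔ ¬(¬(r ∨ p) ∨ ((¬p ∧ r) → s)) ∨ ¬r ∨ p   (eliminate →)
⇔ ¬(¬(r ∨ p) ∨ ¬(¬p ∧ r) ∨ s) ∨ ¬r ∨ p   (eliminate →)
⇔ (¬¬(r ∨ p) ∧ ¬¬(¬p ∧ r) ∧ ¬s) ∨ ¬r ∨ p   (De Morgan)
⇔ ((r ∨ p) ∧ ¬¬(¬p ∧ r) ∧ ¬s) ∨ ¬r ∨ p   (double negation)
⇔ ((r ∨ p) ∧ ¬p ∧ r ∧ ¬s) ∨ ¬r ∨ p   (double negation)
⇔ (r ∨ p ∨ ¬r ∨ p) ∧ (¬p ∨ ¬r ∨ p) ∧ (r ∨ ¬r ∨ p) ∧ (¬s ∨ ¬r ∨ p)   (distribute ∨ over ∧)
⇔ ¬s ∨ ¬r ∨ p   (simplify)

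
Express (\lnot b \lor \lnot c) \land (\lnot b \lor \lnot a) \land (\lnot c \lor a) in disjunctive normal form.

(\lnot b \lor \lnot c) \land (\lnot b \lor \lnot a) \land (\lnot c \lor a)
= (\lnot b \land \lnot b \land \lnot c) \lor (\lnot b \land \lnot b \land a) \lor (\lnot b \land \lnot a \land \lnot c) \lor (\lnot b \land \lnot a \land a) \lor (\lnot c \land \lnot b \land \lnot c) \lor (\lnot c \land \lnot b \land a) \lor (\lnot c \land \lnot a \land \lnot c) \lor (\lnot c \land \lnot a \land a)   — distribute \land over \lor
= (\lnot b \land \lnot c) \lor (\lnot b \land a) \lor (\lnot c \land \lnot a)   — simplify

(\lnot b \land \lnot c) \lor (\lnot b \land a) \lor (\lnot c \land \lnot a)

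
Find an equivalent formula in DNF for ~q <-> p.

~q <-> p
≡ (~q -> p) & (p -> ~q)   [eliminate <->]
≡ (~~q | p) & (p -> ~q)   [eliminate ->]
≡ (~~q | p) & (~p | ~q)   [eliminate ->]
≡ (q | p) & (~p | ~q)   [double negation]
≡ (q & ~p) | (q & ~q) | (p & ~p) | (p & ~q)   [distribute & over |]
≡ (q & ~p) | (p & ~q)   [simplify]

(q & ~p) | (p & ~q)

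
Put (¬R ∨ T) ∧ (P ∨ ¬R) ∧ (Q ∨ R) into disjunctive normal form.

(¬R ∧ Q) ∨ (T ∧ P ∧ Q) ∨ (T ∧ P ∧ R)

(¬R ∨ T) ∧ (P ∨ ¬R) ∧ (Q ∨ R)
≡ (¬R ∧ P ∧ Q) ∨ (¬R ∧ P ∧ R) ∨ (¬R ∧ ¬R ∧ Q) ∨ (¬R ∧ ¬R ∧ R) ∨ (T ∧ P ∧ Q) ∨ (T ∧ P ∧ R) ∨ (T ∧ ¬R ∧ Q) ∨ (T ∧ ¬R ∧ R)
≡ (¬R ∧ Q) ∨ (T ∧ P ∧ Q) ∨ (T ∧ P ∧ R)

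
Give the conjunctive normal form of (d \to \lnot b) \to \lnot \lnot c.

(d \to \lnot b) \to \lnot \lnot c
⇔ \lnot (d \to \lnot b) \lor \lnot \lnot c   [eliminate \to]
⇔ \lnot (\lnot d \lor \lnot b) \lor \lnot \lnot c   [eliminate \to]
⇔ \lnot \lnot d \land \lnot \lnot b \lor \lnot \lnot c   [De Morgan]
⇔ d \land \lnot \lnot b \lor \lnot \lnot c   [double negation]
⇔ d \land b \lor \lnot \lnot c   [double negation]
⇔ d \land b \lor c   [double negation]
⇔ (d \lor c) \land (b \lor c)   [distribute \lor over \land]

(d \lor c) \land (b \lor c)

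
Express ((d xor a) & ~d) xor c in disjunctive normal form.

((d xor a) & ~d) xor c
⇔ ((d xor a) & ~d & ~c) | (~((d xor a) & ~d) & c)   — expand xor
⇔ (((d & ~a) | (~d & a)) & ~d & ~c) | (~((d xor a) & ~d) & c)   — expand xor
⇔ (((d & ~a) | (~d & a)) & ~d & ~c) | (~(((d & ~a) | (~d & a)) & ~d) & c)   — expand xor
⇔ (((d & ~a) | (~d & a)) & ~d & ~c) | ((~((d & ~a) | (~d & a)) | ~~d) & c)   — De Morgan
⇔ (((d & ~a) | (~d & a)) & ~d & ~c) | (((~(d & ~a) & ~(~d & a)) | ~~d) & c)   — De Morgan
⇔ (((d & ~a) | (~d & a)) & ~d & ~c) | ((((~d | ~~a) & ~(~d & a)) | ~~d) & c)   — De Morgan
⇔ (((d & ~a) | (~d & a)) & ~d & ~c) | ((((~d | a) & ~(~d & a)) | ~~d) & c)   — double negation
⇔ (((d & ~a) | (~d & a)) & ~d & ~c) | ((((~d | a) & (~~d | ~a)) | ~~d) & c)   — De Morgan
⇔ (((d & ~a) | (~d & a)) & ~d & ~c) | ((((~d | a) & (d | ~a)) | ~~d) & c)   — double negation
⇔ (((d & ~a) | (~d & a)) & ~d & ~c) | ((((~d | a) & (d | ~a)) | d) & c)   — double negation
⇔ (d & ~a & ~d & ~c) | (~d & a & ~d & ~c) | (~d & d & c) | (~d & ~a & c) | (a & d & c) | (a & ~a & c) | (d & c)   — distribute & over |
⇔ (~d & a & ~c) | (~d & ~a & c) | (d & c)   — simplify

(~d & a & ~c) | (~d & ~a & c) | (d & c)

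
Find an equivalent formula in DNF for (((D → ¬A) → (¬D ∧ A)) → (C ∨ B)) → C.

(((D → ¬A) → (¬D ∧ A)) → (C ∨ B)) → C
≡ ¬(((D → ¬A) → (¬D ∧ A)) → (C ∨ B)) ∨ C   [eliminate →]
≡ ¬(¬((D → ¬A) → (¬D ∧ A)) ∨ C ∨ B) ∨ C   [eliminate →]
≡ ¬(¬(¬(D → ¬A) ∨ (¬D ∧ A)) ∨ C ∨ B) ∨ C   [eliminate →]
≡ ¬(¬(¬(¬D ∨ ¬A) ∨ (¬D ∧ A)) ∨ C ∨ B) ∨ C   [eliminate →]
≡ (¬¬(¬(¬D ∨ ¬A) ∨ (¬D ∧ A)) ∧ ¬C ∧ ¬B) ∨ C   [De Morgan]
≡ ((¬(¬D ∨ ¬A) ∨ (¬D ∧ A)) ∧ ¬C ∧ ¬B) ∨ C   [double negation]
≡ (((¬¬D ∧ ¬¬A) ∨ (¬D ∧ A)) ∧ ¬C ∧ ¬B) ∨ C   [De Morgan]
≡ (((D ∧ ¬¬A) ∨ (¬D ∧ A)) ∧ ¬C ∧ ¬B) ∨ C   [double negation]
≡ (((D ∧ A) ∨ (¬D ∧ A)) ∧ ¬C ∧ ¬B) ∨ C   [double negation]
≡ (D ∧ A ∧ ¬C ∧ ¬B) ∨ (¬D ∧ A ∧ ¬C ∧ ¬B) ∨ C   [distribute ∧ over ∨]

(D ∧ A ∧ ¬C ∧ ¬B) ∨ (¬D ∧ A ∧ ¬C ∧ ¬B) ∨ C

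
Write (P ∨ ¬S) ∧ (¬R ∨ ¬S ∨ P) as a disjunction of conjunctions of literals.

P ∨ ¬S

(P ∨ ¬S) ∧ (¬R ∨ ¬S ∨ P)
⇔ (P ∧ ¬R) ∨ (P ∧ ¬S) ∨ (P ∧ P) ∨ (¬S ∧ ¬R) ∨ (¬S ∧ ¬S) ∨ (¬S ∧ P)   — distribute ∧ over ∨
⇔ P ∨ ¬S   — simplify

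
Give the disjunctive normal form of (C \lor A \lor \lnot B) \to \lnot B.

(C \lor A \lor \lnot B) \to \lnot B
≡ \lnot (C \lor A \lor \lnot B) \lor \lnot B   (eliminate \to)
≡ (\lnot C \land \lnot A \land \lnot \lnot B) \lor \lnot B   (De Morgan)
≡ (\lnot C \land \lnot A \land B) \lor \lnot B   (double negation)

(\lnot C \land \lnot A \land B) \lor \lnot B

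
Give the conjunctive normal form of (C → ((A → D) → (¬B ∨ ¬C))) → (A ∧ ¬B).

(C → ((A → D) → (¬B ∨ ¬C))) → (A ∧ ¬B)
⇔ ¬(C → ((A → D) → (¬B ∨ ¬C))) ∨ (A ∧ ¬B)   (eliminate →)
⇔ ¬(¬C ∨ ((A → D) → (¬B ∨ ¬C))) ∨ (A ∧ ¬B)   (eliminate →)
⇔ ¬(¬C ∨ ¬(A → D) ∨ ¬B ∨ ¬C) ∨ (A ∧ ¬B)   (eliminate →)
⇔ ¬(¬C ∨ ¬(¬A ∨ D) ∨ ¬B ∨ ¬C) ∨ (A ∧ ¬B)   (eliminate →)
⇔ (¬¬C ∧ ¬¬(¬A ∨ D) ∧ ¬¬B ∧ ¬¬C) ∨ (A ∧ ¬B)   (De Morgan)
⇔ (C ∧ ¬¬(¬A ∨ D) ∧ ¬¬B ∧ ¬¬C) ∨ (A ∧ ¬B)   (double negation)
⇔ (C ∧ (¬A ∨ D) ∧ ¬¬B ∧ ¬¬C) ∨ (A ∧ ¬B)   (double negation)
⇔ (C ∧ (¬A ∨ D) ∧ B ∧ ¬¬C) ∨ (A ∧ ¬B)   (double negation)
⇔ (C ∧ (¬A ∨ D) ∧ B ∧ C) ∨ (A ∧ ¬B)   (double negation)
⇔ (C ∨ A) ∧ (C ∨ ¬B) ∧ (¬A ∨ D ∨ A) ∧ (¬A ∨ D ∨ ¬B) ∧ (B ∨ A) ∧ (B ∨ ¬B) ∧ (C ∨ A) ∧ (C ∨ ¬B)   (distribute ∨ over ∧)
⇔ (C ∨ A) ∧ (C ∨ ¬B) ∧ (¬A ∨ D ∨ ¬B) ∧ (B ∨ A)   (simplify)

(C ∨ A) ∧ (C ∨ ¬B) ∧ (¬A ∨ D ∨ ¬B) ∧ (B ∨ A)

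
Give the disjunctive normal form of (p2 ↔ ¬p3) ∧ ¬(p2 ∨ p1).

(p2 ↔ ¬p3) ∧ ¬(p2 ∨ p1)
≡ (p2 → ¬p3) ∧ (¬p3 → p2) ∧ ¬(p2 ∨ p1)
≡ (¬p2 ∨ ¬p3) ∧ (¬p3 → p2) ∧ ¬(p2 ∨ p1)
≡ (¬p2 ∨ ¬p3) ∧ (¬¬p3 ∨ p2) ∧ ¬(p2 ∨ p1)
≡ (¬p2 ∨ ¬p3) ∧ (p3 ∨ p2) ∧ ¬(p2 ∨ p1)
≡ (¬p2 ∨ ¬p3) ∧ (p3 ∨ p2) ∧ ¬p2 ∧ ¬p1
≡ ¬p2 ∧ p3 ∧ ¬p2 ∧ ¬p1 ∨ ¬p2 ∧ p2 ∧ ¬p2 ∧ ¬p1 ∨ ¬p3 ∧ p3 ∧ ¬p2 ∧ ¬p1 ∨ ¬p3 ∧ p2 ∧ ¬p2 ∧ ¬p1
≡ ¬p2 ∧ p3 ∧ ¬p1

¬p2 ∧ p3 ∧ ¬p1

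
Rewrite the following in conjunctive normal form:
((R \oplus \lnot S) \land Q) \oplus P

(R \lor \lnot S \lor P) \land (\lnot R \lor S \lor P) \land (Q \lor P) \land (\lnot R \lor \lnot S \lor \lnot Q \lor \lnot P) \land (S \lor R \lor \lnot Q \lor \lnot P)

((R \oplus \lnot S) \land Q) \oplus P
≡ (((R \oplus \lnot S) \land Q) \lor P) \land \lnot ((R \oplus \lnot S) \land Q \land P)   — expand \oplus
≡ (((R \lor \lnot S) \land \lnot (R \land \lnot S) \land Q) \lor P) \land \lnot ((R \oplus \lnot S) \land Q \land P)   — expand \oplus
≡ (((R \lor \lnot S) \land \lnot (R \land \lnot S) \land Q) \lor P) \land \lnot ((R \lor \lnot S) \land \lnot (R \land \lnot S) \land Q \land P)   — expand \oplus
≡ (((R \lor \lnot S) \land (\lnot R \lor \lnot \lnot S) \land Q) \lor P) \land \lnot ((R \lor \lnot S) \land \lnot (R \land \lnot S) \land Q \land P)   — De Morgan
≡ (((R \lor \lnot S) \land (\lnot R \lor S) \land Q) \lor P) \land \lnot ((R \lor \lnot S) \land \lnot (R \land \lnot S) \land Q \land P)   — double negation
≡ (((R \lor \lnot S) \land (\lnot R \lor S) \land Q) \lor P) \land (\lnot (R \lor \lnot S) \lor \lnot \lnot (R \land \lnot S) \lor \lnot Q \lor \lnot P)   — De Morgan
≡ (((R \lor \lnot S) \land (\lnot R \lor S) \land Q) \lor P) \land ((\lnot R \land \lnot \lnot S) \lor \lnot \lnot (R \land \lnot S) \lor \lnot Q \lor \lnot P)   — De Morgan
≡ (((R \lor \lnot S) \land (\lnot R \lor S) \land Q) \lor P) \land ((\lnot R \land S) \lor \lnot \lnot (R \land \lnot S) \lor \lnot Q \lor \lnot P)   — double negation
≡ (((R \lor \lnot S) \land (\lnot R \lor S) \land Q) \lor P) \land ((\lnot R \land S) \lor (R \land \lnot S) \lor \lnot Q \lor \lnot P)   — double negation
≡ (R \lor \lnot S \lor P) \land (\lnot R \lor S \lor P) \land (Q \lor P) \land (\lnot R \lor R \lor \lnot Q \lor \lnot P) \land (\lnot R \lor \lnot S \lor \lnot Q \lor \lnot P) \land (S \lor R \lor \lnot Q \lor \lnot P) \land (S \lor \lnot S \lor \lnot Q \lor \lnot P)   — distribute \lor over \land
≡ (R \lor \lnot S \lor P) \land (\lnot R \lor S \lor P) \land (Q \lor P) \land (\lnot R \lor \lnot S \lor \lnot Q \lor \lnot P) \land (S \lor R \lor \lnot Q \lor \lnot P)   — simplify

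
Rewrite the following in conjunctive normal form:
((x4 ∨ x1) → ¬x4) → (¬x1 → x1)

x4 ∨ x1

((x4 ∨ x1) → ¬x4) → (¬x1 → x1)
≡ ¬((x4 ∨ x1) → ¬x4) ∨ (¬x1 → x1)
≡ ¬(¬(x4 ∨ x1) ∨ ¬x4) ∨ (¬x1 → x1)
≡ ¬(¬(x4 ∨ x1) ∨ ¬x4) ∨ ¬¬x1 ∨ x1
≡ (¬¬(x4 ∨ x1) ∧ ¬¬x4) ∨ ¬¬x1 ∨ x1
≡ ((x4 ∨ x1) ∧ ¬¬x4) ∨ ¬¬x1 ∨ x1
≡ ((x4 ∨ x1) ∧ x4) ∨ ¬¬x1 ∨ x1
≡ ((x4 ∨ x1) ∧ x4) ∨ x1 ∨ x1
≡ (x4 ∨ x1 ∨ x1 ∨ x1) ∧ (x4 ∨ x1 ∨ x1)
≡ x4 ∨ x1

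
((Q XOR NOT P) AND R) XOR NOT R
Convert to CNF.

(Q OR NOT P OR NOT R) AND (NOT Q OR P OR NOT R)

((Q XOR NOT P) AND R) XOR NOT R
≡ (((Q XOR NOT P) AND R) OR NOT R) AND NOT ((Q XOR NOT P) AND R AND NOT R)   [expand XOR]
≡ (((Q OR NOT P) AND NOT (Q AND NOT P) AND R) OR NOT R) AND NOT ((Q XOR NOT P) AND R AND NOT R)   [expand XOR]
≡ (((Q OR NOT P) AND NOT (Q AND NOT P) AND R) OR NOT R) AND NOT ((Q OR NOT P) AND NOT (Q AND NOT P) AND R AND NOT R)   [expand XOR]
≡ (((Q OR NOT P) AND (NOT Q OR NOT NOT P) AND R) OR NOT R) AND NOT ((Q OR NOT P) AND NOT (Q AND NOT P) AND R AND NOT R)   [De Morgan]
≡ (((Q OR NOT P) AND (NOT Q OR P) AND R) OR NOT R) AND NOT ((Q OR NOT P) AND NOT (Q AND NOT P) AND R AND NOT R)   [double negation]
≡ (((Q OR NOT P) AND (NOT Q OR P) AND R) OR NOT R) AND (NOT (Q OR NOT P) OR NOT NOT (Q AND NOT P) OR NOT R OR NOT NOT R)   [De Morgan]
≡ (((Q OR NOT P) AND (NOT Q OR P) AND R) OR NOT R) AND ((NOT Q AND NOT NOT P) OR NOT NOT (Q AND NOT P) OR NOT R OR NOT NOT R)   [De Morgan]
≡ (((Q OR NOT P) AND (NOT Q OR P) AND R) OR NOT R) AND ((NOT Q AND P) OR NOT NOT (Q AND NOT P) OR NOT R OR NOT NOT R)   [double negation]
≡ (((Q OR NOT P) AND (NOT Q OR P) AND R) OR NOT R) AND ((NOT Q AND P) OR (Q AND NOT P) OR NOT R OR NOT NOT R)   [double negation]
≡ (((Q OR NOT P) AND (NOT Q OR P) AND R) OR NOT R) AND ((NOT Q AND P) OR (Q AND NOT P) OR NOT R OR R)   [double negation]
≡ (Q OR NOT P OR NOT R) AND (NOT Q OR P OR NOT R) AND (R OR NOT R) AND (NOT Q OR Q OR NOT R OR R) AND (NOT Q OR NOT P OR NOT R OR R) AND (P OR Q OR NOT R OR R) AND (P OR NOT P OR NOT R OR R)   [distribute OR over AND]
≡ (Q OR NOT P OR NOT R) AND (NOT Q OR P OR NOT R)   [simplify]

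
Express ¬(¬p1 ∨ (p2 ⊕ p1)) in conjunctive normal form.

p1 ∧ (¬p1 ∨ p2)

¬(¬p1 ∨ (p2 ⊕ p1))
⇔ ¬(¬p1 ∨ ((p2 ∨ p1) ∧ ¬(p2 ∧ p1)))   — expand ⊕
⇔ ¬¬p1 ∧ ¬((p2 ∨ p1) ∧ ¬(p2 ∧ p1))   — De Morgan
⇔ p1 ∧ ¬((p2 ∨ p1) ∧ ¬(p2 ∧ p1))   — double negation
⇔ p1 ∧ (¬(p2 ∨ p1) ∨ ¬¬(p2 ∧ p1))   — De Morgan
⇔ p1 ∧ ((¬p2 ∧ ¬p1) ∨ ¬¬(p2 ∧ p1))   — De Morgan
⇔ p1 ∧ ((¬p2 ∧ ¬p1) ∨ (p2 ∧ p1))   — double negation
⇔ p1 ∧ (¬p2 ∨ p2) ∧ (¬p2 ∨ p1) ∧ (¬p1 ∨ p2) ∧ (¬p1 ∨ p1)   — distribute ∨ over ∧
⇔ p1 ∧ (¬p1 ∨ p2)   — simplify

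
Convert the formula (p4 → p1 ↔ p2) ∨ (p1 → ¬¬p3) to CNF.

(p4 → p1 ↔ p2) ∨ (p1 → ¬¬p3)
≡ ((p4 → p1) → p2) ∧ (p2 → (p4 → p1)) ∨ (p1 → ¬¬p3)   [eliminate ↔]
≡ (¬(p4 → p1) ∨ p2) ∧ (p2 → (p4 → p1)) ∨ (p1 → ¬¬p3)   [eliminate →]
≡ (¬(¬p4 ∨ p1) ∨ p2) ∧ (p2 → (p4 → p1)) ∨ (p1 → ¬¬p3)   [eliminate →]
≡ (¬(¬p4 ∨ p1) ∨ p2) ∧ (¬p2 ∨ (p4 → p1)) ∨ (p1 → ¬¬p3)   [eliminate →]
≡ (¬(¬p4 ∨ p1) ∨ p2) ∧ (¬p2 ∨ ¬p4 ∨ p1) ∨ (p1 → ¬¬p3)   [eliminate →]
≡ (¬(¬p4 ∨ p1) ∨ p2) ∧ (¬p2 ∨ ¬p4 ∨ p1) ∨ ¬p1 ∨ ¬¬p3   [eliminate →]
≡ (¬¬p4 ∧ ¬p1 ∨ p2) ∧ (¬p2 ∨ ¬p4 ∨ p1) ∨ ¬p1 ∨ ¬¬p3   [De Morgan]
≡ (p4 ∧ ¬p1 ∨ p2) ∧ (¬p2 ∨ ¬p4 ∨ p1) ∨ ¬p1 ∨ ¬¬p3   [double negation]
≡ (p4 ∧ ¬p1 ∨ p2) ∧ (¬p2 ∨ ¬p4 ∨ p1) ∨ ¬p1 ∨ p3   [double negation]
≡ (p4 ∨ p2 ∨ ¬p1 ∨ p3) ∧ (¬p1 ∨ p2 ∨ ¬p1 ∨ p3) ∧ (¬p2 ∨ ¬p4 ∨ p1 ∨ ¬p1 ∨ p3)   [distribute ∨ over ∧]
≡ ¬p1 ∨ p2 ∨ p3   [simplify]

¬p1 ∨ p2 ∨ p3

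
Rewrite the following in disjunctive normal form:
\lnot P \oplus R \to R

\lnot P \oplus R \to R
⇔ \lnot (\lnot P \oplus R) \lor R   [eliminate \to]
⇔ \lnot (\lnot P \land \lnot R \lor \lnot \lnot P \land R) \lor R   [expand \oplus]
⇔ \lnot (\lnot P \land \lnot R) \land \lnot (\lnot \lnot P \land R) \lor R   [De Morgan]
⇔ (\lnot \lnot P \lor \lnot \lnot R) \land \lnot (\lnot \lnot P \land R) \lor R   [De Morgan]
⇔ (P \lor \lnot \lnot R) \land \lnot (\lnot \lnot P \land R) \lor R   [double negation]
⇔ (P \lor R) \land \lnot (\lnot \lnot P \land R) \lor R   [double negation]
⇔ (P \lor R) \land (\lnot \lnot \lnot P \lor \lnot R) \lor R   [De Morgan]
⇔ (P \lor R) \land (\lnot P \lor \lnot R) \lor R   [double negation]
⇔ P \land \lnot P \lor P \land \lnot R \lor R \land \lnot P \lor R \land \lnot R \lor R   [distribute \land over \lor]
⇔ P \land \lnot R \lor R   [simplify]

P \land \lnot R \lor R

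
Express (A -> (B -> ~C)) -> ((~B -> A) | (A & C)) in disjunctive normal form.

B | A

(A -> (B -> ~C)) -> ((~B -> A) | (A & C))
≡ ~(A -> (B -> ~C)) | (~B -> A) | (A & C)   [eliminate ->]
≡ ~(~A | (B -> ~C)) | (~B -> A) | (A & C)   [eliminate ->]
≡ ~(~A | ~B | ~C) | (~B -> A) | (A & C)   [eliminate ->]
≡ ~(~A | ~B | ~C) | ~~B | A | (A & C)   [eliminate ->]
≡ (~~A & ~~B & ~~C) | ~~B | A | (A & C)   [De Morgan]
≡ (A & ~~B & ~~C) | ~~B | A | (A & C)   [double negation]
≡ (A & B & ~~C) | ~~B | A | (A & C)   [double negation]
≡ (A & B & C) | ~~B | A | (A & C)   [double negation]
≡ (A & B & C) | B | A | (A & C)   [double negation]
≡ B | A   [simplify]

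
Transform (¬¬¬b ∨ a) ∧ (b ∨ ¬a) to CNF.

(¬¬¬b ∨ a) ∧ (b ∨ ¬a)
≡ (¬b ∨ a) ∧ (b ∨ ¬a)   [double negation]

(¬b ∨ a) ∧ (b ∨ ¬a)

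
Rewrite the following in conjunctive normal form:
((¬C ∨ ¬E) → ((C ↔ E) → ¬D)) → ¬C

(¬C ∨ ¬E) ∧ (¬C ∨ E) ∧ (D ∨ ¬C)

((¬C ∨ ¬E) → ((C ↔ E) → ¬D)) → ¬C
= ¬((¬C ∨ ¬E) → ((C ↔ E) → ¬D)) ∨ ¬C   [eliminate →]
= ¬(¬(¬C ∨ ¬E) ∨ ((C ↔ E) → ¬D)) ∨ ¬C   [eliminate →]
= ¬(¬(¬C ∨ ¬E) ∨ ¬(C ↔ E) ∨ ¬D) ∨ ¬C   [eliminate →]
= ¬(¬(¬C ∨ ¬E) ∨ ¬((C → E) ∧ (E → C)) ∨ ¬D) ∨ ¬C   [eliminate ↔]
= ¬(¬(¬C ∨ ¬E) ∨ ¬((¬C ∨ E) ∧ (E → C)) ∨ ¬D) ∨ ¬C   [eliminate →]
= ¬(¬(¬C ∨ ¬E) ∨ ¬((¬C ∨ E) ∧ (¬E ∨ C)) ∨ ¬D) ∨ ¬C   [eliminate →]
= (¬¬(¬C ∨ ¬E) ∧ ¬¬((¬C ∨ E) ∧ (¬E ∨ C)) ∧ ¬¬D) ∨ ¬C   [De Morgan]
= ((¬C ∨ ¬E) ∧ ¬¬((¬C ∨ E) ∧ (¬E ∨ C)) ∧ ¬¬D) ∨ ¬C   [double negation]
= ((¬C ∨ ¬E) ∧ (¬C ∨ E) ∧ (¬E ∨ C) ∧ ¬¬D) ∨ ¬C   [double negation]
= ((¬C ∨ ¬E) ∧ (¬C ∨ E) ∧ (¬E ∨ C) ∧ D) ∨ ¬C   [double negation]
= (¬C ∨ ¬E ∨ ¬C) ∧ (¬C ∨ E ∨ ¬C) ∧ (¬E ∨ C ∨ ¬C) ∧ (D ∨ ¬C)   [distribute ∨ over ∧]
= (¬C ∨ ¬E) ∧ (¬C ∨ E) ∧ (D ∨ ¬C)   [simplify]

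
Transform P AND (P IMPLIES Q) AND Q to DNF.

P AND Q

P AND (P IMPLIES Q) AND Q
≡ P AND (NOT P OR Q) AND Q   [eliminate IMPLIES]
≡ (P AND NOT P AND Q) OR (P AND Q AND Q)   [distribute AND over OR]
≡ P AND Q   [simplify]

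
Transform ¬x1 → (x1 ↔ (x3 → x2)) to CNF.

¬x1 → (x1 ↔ (x3 → x2))
⇔ ¬¬x1 ∨ (x1 ↔ (x3 → x2))   (eliminate →)
⇔ ¬¬x1 ∨ ((x1 → (x3 → x2)) ∧ ((x3 → x2) → x1))   (eliminate ↔)
⇔ ¬¬x1 ∨ ((¬x1 ∨ (x3 → x2)) ∧ ((x3 → x2) → x1))   (eliminate →)
⇔ ¬¬x1 ∨ ((¬x1 ∨ ¬x3 ∨ x2) ∧ ((x3 → x2) → x1))   (eliminate →)
⇔ ¬¬x1 ∨ ((¬x1 ∨ ¬x3 ∨ x2) ∧ (¬(x3 → x2) ∨ x1))   (eliminate →)
⇔ ¬¬x1 ∨ ((¬x1 ∨ ¬x3 ∨ x2) ∧ (¬(¬x3 ∨ x2) ∨ x1))   (eliminate →)
⇔ x1 ∨ ((¬x1 ∨ ¬x3 ∨ x2) ∧ (¬(¬x3 ∨ x2) ∨ x1))   (double negation)
⇔ x1 ∨ ((¬x1 ∨ ¬x3 ∨ x2) ∧ ((¬¬x3 ∧ ¬x2) ∨ x1))   (De Morgan)
⇔ x1 ∨ ((¬x1 ∨ ¬x3 ∨ x2) ∧ ((x3 ∧ ¬x2) ∨ x1))   (double negation)
⇔ (x1 ∨ ¬x1 ∨ ¬x3 ∨ x2) ∧ (x1 ∨ x3 ∨ x1) ∧ (x1 ∨ ¬x2 ∨ x1)   (distribute ∨ over ∧)
⇔ (x1 ∨ x3) ∧ (x1 ∨ ¬x2)   (simplify)

(x1 ∨ x3) ∧ (x1 ∨ ¬x2)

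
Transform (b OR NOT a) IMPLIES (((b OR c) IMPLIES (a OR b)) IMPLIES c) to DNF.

(b OR NOT a) IMPLIES (((b OR c) IMPLIES (a OR b)) IMPLIES c)
≡ NOT (b OR NOT a) OR (((b OR c) IMPLIES (a OR b)) IMPLIES c)   [eliminate IMPLIES]
≡ NOT (b OR NOT a) OR NOT ((b OR c) IMPLIES (a OR b)) OR c   [eliminate IMPLIES]
≡ NOT (b OR NOT a) OR NOT (NOT (b OR c) OR a OR b) OR c   [eliminate IMPLIES]
≡ (NOT b AND NOT NOT a) OR NOT (NOT (b OR c) OR a OR b) OR c   [De Morgan]
≡ (NOT b AND a) OR NOT (NOT (b OR c) OR a OR b) OR c   [double negation]
≡ (NOT b AND a) OR (NOT NOT (b OR c) AND NOT a AND NOT b) OR c   [De Morgan]
≡ (NOT b AND a) OR ((b OR c) AND NOT a AND NOT b) OR c   [double negation]
≡ (NOT b AND a) OR (b AND NOT a AND NOT b) OR (c AND NOT a AND NOT b) OR c   [distribute AND over OR]
≡ (NOT b AND a) OR c   [simplify]

(NOT b AND a) OR c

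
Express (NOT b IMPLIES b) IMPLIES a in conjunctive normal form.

NOT b OR a

(NOT b IMPLIES b) IMPLIES a
⇔ NOT (NOT b IMPLIES b) OR a   [eliminate IMPLIES]
⇔ NOT (NOT NOT b OR b) OR a   [eliminate IMPLIES]
⇔ (NOT NOT NOT b AND NOT b) OR a   [De Morgan]
⇔ (NOT b AND NOT b) OR a   [double negation]
⇔ (NOT b OR a) AND (NOT b OR a)   [distribute OR over AND]
⇔ NOT b OR a   [simplify]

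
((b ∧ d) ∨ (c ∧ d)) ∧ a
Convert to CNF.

(b ∨ c) ∧ d ∧ a

((b ∧ d) ∨ (c ∧ d)) ∧ a
≡ (b ∨ c) ∧ (b ∨ d) ∧ (d ∨ c) ∧ (d ∨ d) ∧ a   — distribute ∨ over ∧
≡ (b ∨ c) ∧ d ∧ a   — simplify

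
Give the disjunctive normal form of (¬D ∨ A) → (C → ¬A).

(¬D ∨ A) → (C → ¬A)
= ¬(¬D ∨ A) ∨ (C → ¬A)   — eliminate →
= ¬(¬D ∨ A) ∨ ¬C ∨ ¬A   — eliminate →
= (¬¬D ∧ ¬A) ∨ ¬C ∨ ¬A   — De Morgan
= (D ∧ ¬A) ∨ ¬C ∨ ¬A   — double negation
= ¬C ∨ ¬A   — simplify

¬C ∨ ¬A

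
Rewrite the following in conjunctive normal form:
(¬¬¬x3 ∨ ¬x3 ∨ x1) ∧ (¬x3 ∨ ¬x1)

(¬¬¬x3 ∨ ¬x3 ∨ x1) ∧ (¬x3 ∨ ¬x1)
= (¬x3 ∨ ¬x3 ∨ x1) ∧ (¬x3 ∨ ¬x1)
= (¬x3 ∨ x1) ∧ (¬x3 ∨ ¬x1)

(¬x3 ∨ x1) ∧ (¬x3 ∨ ¬x1)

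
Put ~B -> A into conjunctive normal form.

B | A

~B -> A
≡ ~~B | A   [eliminate ->]
≡ B | A   [double negation]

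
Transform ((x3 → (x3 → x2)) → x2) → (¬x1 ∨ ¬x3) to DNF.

¬x1 ∨ ¬x3

((x3 → (x3 → x2)) → x2) → (¬x1 ∨ ¬x3)
= ¬((x3 → (x3 → x2)) → x2) ∨ ¬x1 ∨ ¬x3
= ¬(¬(x3 → (x3 → x2)) ∨ x2) ∨ ¬x1 ∨ ¬x3
= ¬(¬(¬x3 ∨ (x3 → x2)) ∨ x2) ∨ ¬x1 ∨ ¬x3
= ¬(¬(¬x3 ∨ ¬x3 ∨ x2) ∨ x2) ∨ ¬x1 ∨ ¬x3
= (¬¬(¬x3 ∨ ¬x3 ∨ x2) ∧ ¬x2) ∨ ¬x1 ∨ ¬x3
= ((¬x3 ∨ ¬x3 ∨ x2) ∧ ¬x2) ∨ ¬x1 ∨ ¬x3
= (¬x3 ∧ ¬x2) ∨ (¬x3 ∧ ¬x2) ∨ (x2 ∧ ¬x2) ∨ ¬x1 ∨ ¬x3
= ¬x1 ∨ ¬x3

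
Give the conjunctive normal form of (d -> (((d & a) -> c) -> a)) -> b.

(d -> (((d & a) -> c) -> a)) -> b
= ~(d -> (((d & a) -> c) -> a)) | b
= ~(~d | (((d & a) -> c) -> a)) | b
= ~(~d | ~((d & a) -> c) | a) | b
= ~(~d | ~(~(d & a) | c) | a) | b
= (~~d & ~~(~(d & a) | c) & ~a) | b
= (d & ~~(~(d & a) | c) & ~a) | b
= (d & (~(d & a) | c) & ~a) | b
= (d & (~d | ~a | c) & ~a) | b
= (d | b) & (~d | ~a | c | b) & (~a | b)
= (d | b) & (~a | b)

(d | b) & (~a | b)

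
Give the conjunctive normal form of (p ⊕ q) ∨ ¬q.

(p ⊕ q) ∨ ¬q
⇔ ((p ∨ q) ∧ ¬(p ∧ q)) ∨ ¬q   — expand ⊕
⇔ ((p ∨ q) ∧ (¬p ∨ ¬q)) ∨ ¬q   — De Morgan
⇔ (p ∨ q ∨ ¬q) ∧ (¬p ∨ ¬q ∨ ¬q)   — distribute ∨ over ∧
⇔ ¬p ∨ ¬q   — simplify

¬p ∨ ¬q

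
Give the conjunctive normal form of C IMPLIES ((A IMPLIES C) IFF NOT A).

C IMPLIES ((A IMPLIES C) IFF NOT A)
= NOT C OR ((A IMPLIES C) IFF NOT A)   — eliminate IMPLIES
= NOT C OR (((A IMPLIES C) IMPLIES NOT A) AND (NOT A IMPLIES (A IMPLIES C)))   — eliminate IFF
= NOT C OR ((NOT (A IMPLIES C) OR NOT A) AND (NOT A IMPLIES (A IMPLIES C)))   — eliminate IMPLIES
= NOT C OR ((NOT (NOT A OR C) OR NOT A) AND (NOT A IMPLIES (A IMPLIES C)))   — eliminate IMPLIES
= NOT C OR ((NOT (NOT A OR C) OR NOT A) AND (NOT NOT A OR (A IMPLIES C)))   — eliminate IMPLIES
= NOT C OR ((NOT (NOT A OR C) OR NOT A) AND (NOT NOT A OR NOT A OR C))   — eliminate IMPLIES
= NOT C OR (((NOT NOT A AND NOT C) OR NOT A) AND (NOT NOT A OR NOT A OR C))   — De Morgan
= NOT C OR (((A AND NOT C) OR NOT A) AND (NOT NOT A OR NOT A OR C))   — double negation
= NOT C OR (((A AND NOT C) OR NOT A) AND (A OR NOT A OR C))   — double negation
= (NOT C OR A OR NOT A) AND (NOT C OR NOT C OR NOT A) AND (NOT C OR A OR NOT A OR C)   — distribute OR over AND
= NOT C OR NOT A   — simplify

NOT C OR NOT A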